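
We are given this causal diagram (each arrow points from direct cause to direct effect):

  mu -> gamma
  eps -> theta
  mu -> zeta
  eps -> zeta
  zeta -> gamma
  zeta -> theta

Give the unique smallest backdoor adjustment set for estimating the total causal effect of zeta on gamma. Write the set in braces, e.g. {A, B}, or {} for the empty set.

{mu}

Variables eligible for adjustment (non-descendants of zeta, excluding zeta and gamma): {eps, mu}.
Backdoor paths from zeta to gamma:
  P1: zeta <- mu -> gamma
The empty set is not sufficient: P1 (zeta <- mu -> gamma) has no collider blocking it and no conditioned non-collider, so it is open.
Try {mu}:
  P1: blocked at fork node mu ∈ conditioning set.
{mu} contains no descendant of zeta and blocks every backdoor path.
No other singleton works — e.g. {eps} leaves P1 open — so {mu} is the unique smallest valid adjustment set.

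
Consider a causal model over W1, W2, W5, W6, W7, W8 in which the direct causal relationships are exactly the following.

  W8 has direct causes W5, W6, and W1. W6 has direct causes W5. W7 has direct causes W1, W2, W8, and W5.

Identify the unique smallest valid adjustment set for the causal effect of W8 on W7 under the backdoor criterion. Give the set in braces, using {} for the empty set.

Variables eligible for adjustment (non-descendants of W8, excluding W8 and W7): {W1, W2, W5, W6}.
Backdoor paths from W8 to W7:
  P1: W8 <- W5 -> W7
  P2: W8 <- W6 <- W5 -> W7
  P3: W8 <- W1 -> W7
The empty set is not sufficient: P1 (W8 <- W5 -> W7) has no collider blocking it and no conditioned non-collider, so it is open.
Try {W1, W5}:
  P1: blocked at fork node W5 ∈ conditioning set.
  P2: blocked at fork node W5 ∈ conditioning set.
  P3: blocked at fork node W1 ∈ conditioning set.
{W1, W5} contains no descendant of W8 and blocks every backdoor path.
Every element of {W1, W5} is needed (dropping W1 leaves P3 open; dropping W5 leaves P1 open), so no proper subset is valid.
Among all size-2 subsets of the eligible variables, only {W1, W5} blocks every backdoor path, so it is the unique smallest valid adjustment set.

{W1, W5}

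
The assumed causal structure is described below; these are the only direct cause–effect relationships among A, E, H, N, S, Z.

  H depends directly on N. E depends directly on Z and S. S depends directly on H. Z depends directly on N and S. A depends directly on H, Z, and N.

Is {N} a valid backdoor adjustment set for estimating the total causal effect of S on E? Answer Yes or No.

Backdoor paths from S to E (paths whose first edge points into S):
  P1: S <- H <- N -> Z -> E
  P2: S <- H <- N -> A <- Z -> E
  P3: S <- H -> A <- N -> Z -> E
  P4: S <- H -> A <- Z -> E
Condition 1 (no descendant of S in the set): holds — descendants of S are {A, E, Z}; none are in {N}.
Condition 2 (every backdoor path blocked by {N}):
  P1: blocked at fork node N ∈ conditioning set.
  P2: blocked at fork node N ∈ conditioning set.
  P3: blocked at collider A (neither it nor any descendant is in the conditioning set).
  P4: blocked at collider A (neither it nor any descendant is in the conditioning set).
{N} satisfies the backdoor criterion.

Yes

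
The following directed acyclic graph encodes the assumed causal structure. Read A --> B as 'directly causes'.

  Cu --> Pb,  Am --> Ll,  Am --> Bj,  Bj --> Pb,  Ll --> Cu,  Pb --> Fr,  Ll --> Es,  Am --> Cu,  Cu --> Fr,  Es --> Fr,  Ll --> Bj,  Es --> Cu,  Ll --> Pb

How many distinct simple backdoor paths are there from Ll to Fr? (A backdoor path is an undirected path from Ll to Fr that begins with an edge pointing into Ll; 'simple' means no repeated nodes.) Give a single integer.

6

A backdoor path from Ll to Fr is any simple undirected path whose first edge points into Ll (i.e. leaves Ll via a parent).
Parents of Ll: {Am}.
Enumerating:
  P1: Ll <- Am -> Bj -> Pb <- Cu <- Es -> Fr
  P2: Ll <- Am -> Bj -> Pb <- Cu -> Fr
  P3: Ll <- Am -> Bj -> Pb -> Fr
  P4: Ll <- Am -> Cu <- Es -> Fr
  P5: Ll <- Am -> Cu -> Pb -> Fr
  P6: Ll <- Am -> Cu -> Fr
That exhausts the simple backdoor paths. Count: 6.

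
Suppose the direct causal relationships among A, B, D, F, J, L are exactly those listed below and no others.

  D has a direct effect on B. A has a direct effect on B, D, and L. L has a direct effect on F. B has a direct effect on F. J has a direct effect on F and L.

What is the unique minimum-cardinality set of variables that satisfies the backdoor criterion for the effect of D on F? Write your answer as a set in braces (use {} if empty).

Variables eligible for adjustment (non-descendants of D, excluding D and F): {A, J, L}.
Backdoor paths from D to F:
  P1: D <- A -> B -> F
  P2: D <- A -> L <- J -> F
  P3: D <- A -> L -> F
The empty set is not sufficient: P1 (D <- A -> B -> F) has no collider blocking it and no conditioned non-collider, so it is open.
Try {A}:
  P1: blocked at fork node A ∈ conditioning set.
  P2: blocked at fork node A ∈ conditioning set.
  P3: blocked at fork node A ∈ conditioning set.
{A} contains no descendant of D and blocks every backdoor path.
No other singleton works — e.g. {J} leaves P1 open — so {A} is the unique smallest valid adjustment set.

{A}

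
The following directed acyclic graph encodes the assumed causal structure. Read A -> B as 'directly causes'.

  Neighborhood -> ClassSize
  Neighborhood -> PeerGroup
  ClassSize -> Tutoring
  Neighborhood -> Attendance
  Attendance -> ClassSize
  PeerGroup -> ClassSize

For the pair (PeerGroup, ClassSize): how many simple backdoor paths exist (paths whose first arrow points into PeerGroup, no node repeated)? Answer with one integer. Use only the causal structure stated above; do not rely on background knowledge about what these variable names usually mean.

A backdoor path from PeerGroup to ClassSize is any simple undirected path whose first edge points into PeerGroup (i.e. leaves PeerGroup via a parent).
Parents of PeerGroup: {Neighborhood}.
Enumerating:
  P1: PeerGroup <- Neighborhood -> Attendance -> ClassSize
  P2: PeerGroup <- Neighborhood -> ClassSize
That exhausts the simple backdoor paths. Count: 2.

2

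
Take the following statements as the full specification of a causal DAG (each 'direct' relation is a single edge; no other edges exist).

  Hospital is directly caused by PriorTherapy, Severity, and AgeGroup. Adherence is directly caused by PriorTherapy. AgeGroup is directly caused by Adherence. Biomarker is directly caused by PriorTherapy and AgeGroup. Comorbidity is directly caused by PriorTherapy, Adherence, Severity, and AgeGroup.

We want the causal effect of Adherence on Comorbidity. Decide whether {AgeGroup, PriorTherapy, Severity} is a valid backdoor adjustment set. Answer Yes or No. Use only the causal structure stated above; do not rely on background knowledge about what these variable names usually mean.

No

Backdoor paths from Adherence to Comorbidity (paths whose first edge points into Adherence):
  P1: Adherence <- PriorTherapy -> Hospital <- Severity -> Comorbidity
  P2: Adherence <- PriorTherapy -> Hospital <- AgeGroup -> Comorbidity
  P3: Adherence <- PriorTherapy -> Biomarker <- AgeGroup -> Hospital <- Severity -> Comorbidity
  P4: Adherence <- PriorTherapy -> Biomarker <- AgeGroup -> Comorbidity
  P5: Adherence <- PriorTherapy -> Comorbidity
Condition 1 (no descendant of Adherence in the set): FAILS — AgeGroup is a descendant of Adherence.
Condition 2 (every backdoor path blocked by {AgeGroup, PriorTherapy, Severity}):
  P1: blocked at fork node PriorTherapy ∈ conditioning set.
  P2: blocked at fork node PriorTherapy ∈ conditioning set.
  P3: blocked at fork node PriorTherapy ∈ conditioning set.
  P4: blocked at fork node PriorTherapy ∈ conditioning set.
  P5: blocked at fork node PriorTherapy ∈ conditioning set.
{AgeGroup, PriorTherapy, Severity} does not satisfy the backdoor criterion.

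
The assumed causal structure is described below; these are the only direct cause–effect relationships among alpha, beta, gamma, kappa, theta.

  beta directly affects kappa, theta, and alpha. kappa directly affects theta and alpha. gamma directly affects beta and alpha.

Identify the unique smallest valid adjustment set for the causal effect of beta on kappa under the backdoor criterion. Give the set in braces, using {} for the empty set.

Variables eligible for adjustment (non-descendants of beta, excluding beta and kappa): {gamma}.
Backdoor paths from beta to kappa:
  P1: beta <- gamma -> alpha <- kappa
Each backdoor path contains an unconditioned collider, so every path is already blocked with the empty conditioning set:
  P1: blocked at collider alpha (neither it nor any descendant is in the conditioning set).
The empty set is therefore the unique smallest valid set.

{}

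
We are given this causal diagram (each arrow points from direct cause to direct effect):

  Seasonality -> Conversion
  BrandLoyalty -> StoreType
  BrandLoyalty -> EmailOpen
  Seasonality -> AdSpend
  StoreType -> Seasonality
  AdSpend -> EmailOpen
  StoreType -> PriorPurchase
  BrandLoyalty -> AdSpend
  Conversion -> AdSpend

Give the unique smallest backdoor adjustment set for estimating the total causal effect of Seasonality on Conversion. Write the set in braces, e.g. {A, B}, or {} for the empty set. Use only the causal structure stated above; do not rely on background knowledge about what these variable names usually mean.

{}

Variables eligible for adjustment (non-descendants of Seasonality, excluding Seasonality and Conversion): {BrandLoyalty, PriorPurchase, StoreType}.
Backdoor paths from Seasonality to Conversion:
  P1: Seasonality <- StoreType <- BrandLoyalty -> AdSpend <- Conversion
  P2: Seasonality <- StoreType <- BrandLoyalty -> EmailOpen <- AdSpend <- Conversion
Each backdoor path contains an unconditioned collider, so every path is already blocked with the empty conditioning set:
  P1: blocked at collider AdSpend (neither it nor any descendant is in the conditioning set).
  P2: blocked at collider EmailOpen (neither it nor any descendant is in the conditioning set).
The empty set is therefore the unique smallest valid set.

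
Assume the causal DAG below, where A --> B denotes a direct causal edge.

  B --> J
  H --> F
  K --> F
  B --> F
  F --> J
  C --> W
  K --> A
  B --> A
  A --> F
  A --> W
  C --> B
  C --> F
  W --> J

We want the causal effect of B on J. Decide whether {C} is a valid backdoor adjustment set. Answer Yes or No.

Backdoor paths from B to J (paths whose first edge points into B):
  P1: B <- C -> F <- K -> A -> W -> J
  P2: B <- C -> F <- A -> W -> J
  P3: B <- C -> F -> J
  P4: B <- C -> W <- A <- K -> F -> J
  P5: B <- C -> W <- A -> F -> J
  P6: B <- C -> W -> J
Condition 1 (no descendant of B in the set): holds — descendants of B are {A, F, J, W}; none are in {C}.
Condition 2 (every backdoor path blocked by {C}):
  P1: blocked at fork node C ∈ conditioning set.
  P2: blocked at fork node C ∈ conditioning set.
  P3: blocked at fork node C ∈ conditioning set.
  P4: blocked at fork node C ∈ conditioning set.
  P5: blocked at fork node C ∈ conditioning set.
  P6: blocked at fork node C ∈ conditioning set.
{C} satisfies the backdoor criterion.

Yes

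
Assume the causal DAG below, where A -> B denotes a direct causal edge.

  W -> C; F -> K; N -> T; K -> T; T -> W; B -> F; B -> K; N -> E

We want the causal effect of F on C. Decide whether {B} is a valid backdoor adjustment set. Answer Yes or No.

Backdoor paths from F to C (paths whose first edge points into F):
  P1: F <- B -> K -> T -> W -> C
Condition 1 (no descendant of F in the set): holds — descendants of F are {C, K, T, W}; none are in {B}.
Condition 2 (every backdoor path blocked by {B}):
  P1: blocked at fork node B ∈ conditioning set.
{B} satisfies the backdoor criterion.

Yes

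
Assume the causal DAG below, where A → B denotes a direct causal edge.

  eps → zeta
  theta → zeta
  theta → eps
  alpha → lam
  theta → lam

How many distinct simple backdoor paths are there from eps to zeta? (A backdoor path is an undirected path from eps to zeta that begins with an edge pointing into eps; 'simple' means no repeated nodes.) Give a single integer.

A backdoor path from eps to zeta is any simple undirected path whose first edge points into eps (i.e. leaves eps via a parent).
Parents of eps: {theta}.
Enumerating:
  P1: eps <- theta -> zeta
That exhausts the simple backdoor paths. Count: 1.

1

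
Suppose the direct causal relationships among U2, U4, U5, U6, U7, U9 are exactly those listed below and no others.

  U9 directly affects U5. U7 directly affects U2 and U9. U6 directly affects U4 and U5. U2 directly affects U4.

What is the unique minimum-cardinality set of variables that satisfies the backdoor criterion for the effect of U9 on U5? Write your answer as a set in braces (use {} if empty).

Variables eligible for adjustment (non-descendants of U9, excluding U9 and U5): {U2, U4, U6, U7}.
Backdoor paths from U9 to U5:
  P1: U9 <- U7 -> U2 -> U4 <- U6 -> U5
Each backdoor path contains an unconditioned collider, so every path is already blocked with the empty conditioning set:
  P1: blocked at collider U4 (neither it nor any descendant is in the conditioning set).
The empty set is therefore the unique smallest valid set.

{}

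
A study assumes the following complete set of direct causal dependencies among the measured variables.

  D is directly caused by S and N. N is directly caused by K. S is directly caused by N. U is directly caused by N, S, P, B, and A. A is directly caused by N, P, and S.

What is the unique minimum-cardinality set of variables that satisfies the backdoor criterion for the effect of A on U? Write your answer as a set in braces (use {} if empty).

Variables eligible for adjustment (non-descendants of A, excluding A and U): {B, D, K, N, P, S}.
Backdoor paths from A to U:
  P1: A <- N -> S -> U
  P2: A <- N -> D <- S -> U
  P3: A <- N -> U
  P4: A <- S <- N -> U
  P5: A <- S -> D <- N -> U
  P6: A <- S -> U
  P7: A <- P -> U
The empty set is not sufficient: P1 (A <- N -> S -> U) has no collider blocking it and no conditioned non-collider, so it is open.
Try {N, P, S}:
  P1: blocked at fork node N ∈ conditioning set.
  P2: blocked at fork node N ∈ conditioning set.
  P3: blocked at fork node N ∈ conditioning set.
  P4: blocked at chain node S ∈ conditioning set.
  P5: blocked at fork node S ∈ conditioning set.
  P6: blocked at fork node S ∈ conditioning set.
  P7: blocked at fork node P ∈ conditioning set.
{N, P, S} contains no descendant of A and blocks every backdoor path.
Every element of {N, P, S} is needed (dropping N leaves P3 open; dropping P leaves P7 open; dropping S leaves P6 open), so no proper subset is valid.
Among all size-3 subsets of the eligible variables, only {N, P, S} blocks every backdoor path, so it is the unique smallest valid adjustment set.

{N, P, S}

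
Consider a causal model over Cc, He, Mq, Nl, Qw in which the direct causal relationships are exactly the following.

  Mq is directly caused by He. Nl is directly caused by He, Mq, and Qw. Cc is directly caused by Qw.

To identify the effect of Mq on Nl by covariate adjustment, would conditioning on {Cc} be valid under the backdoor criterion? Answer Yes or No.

No

Backdoor paths from Mq to Nl (paths whose first edge points into Mq):
  P1: Mq <- He -> Nl
Condition 1 (no descendant of Mq in the set): holds — descendants of Mq are {Nl}; none are in {Cc}.
Condition 2 (every backdoor path blocked by {Cc}):
  P1: open — no interior node is in the conditioning set.
{Cc} does not satisfy the backdoor criterion.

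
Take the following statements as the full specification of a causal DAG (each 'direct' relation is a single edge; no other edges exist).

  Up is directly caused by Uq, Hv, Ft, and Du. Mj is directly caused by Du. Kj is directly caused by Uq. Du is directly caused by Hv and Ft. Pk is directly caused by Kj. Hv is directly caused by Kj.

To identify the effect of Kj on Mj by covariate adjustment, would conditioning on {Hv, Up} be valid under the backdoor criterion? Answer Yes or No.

Backdoor paths from Kj to Mj (paths whose first edge points into Kj):
  P1: Kj <- Uq -> Up <- Hv -> Du -> Mj
  P2: Kj <- Uq -> Up <- Ft -> Du -> Mj
  P3: Kj <- Uq -> Up <- Du -> Mj
Condition 1 (no descendant of Kj in the set): FAILS — Hv and Up are descendants of Kj.
Condition 2 (every backdoor path blocked by {Hv, Up}):
  P1: blocked at fork node Hv ∈ conditioning set.
  P2: open — collider(s) Up are conditioned on (or have a conditioned descendant) and no non-collider on the path is in the set.
  P3: open — collider(s) Up are conditioned on (or have a conditioned descendant) and no non-collider on the path is in the set.
{Hv, Up} does not satisfy the backdoor criterion.

No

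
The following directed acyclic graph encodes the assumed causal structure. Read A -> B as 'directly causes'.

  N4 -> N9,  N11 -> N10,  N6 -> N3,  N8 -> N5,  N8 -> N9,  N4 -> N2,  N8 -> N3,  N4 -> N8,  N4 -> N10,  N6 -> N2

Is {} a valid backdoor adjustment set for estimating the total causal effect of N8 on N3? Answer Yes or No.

Yes

Backdoor paths from N8 to N3 (paths whose first edge points into N8):
  P1: N8 <- N4 -> N2 <- N6 -> N3
Condition 1 (no descendant of N8 in the set): holds — descendants of N8 are {N3, N5, N9}; none are in {}.
Condition 2 (every backdoor path blocked by {}):
  P1: blocked at collider N2 (neither it nor any descendant is in the conditioning set).
{} satisfies the backdoor criterion.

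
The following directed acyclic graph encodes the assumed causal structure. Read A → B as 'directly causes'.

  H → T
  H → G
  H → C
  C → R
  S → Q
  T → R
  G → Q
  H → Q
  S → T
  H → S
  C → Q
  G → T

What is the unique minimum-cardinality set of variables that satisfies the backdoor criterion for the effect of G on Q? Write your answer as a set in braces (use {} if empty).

Variables eligible for adjustment (non-descendants of G, excluding G and Q): {C, H, S}.
Backdoor paths from G to Q:
  P1: G <- H -> S -> T -> R <- C -> Q
  P2: G <- H -> S -> Q
  P3: G <- H -> C -> Q
  P4: G <- H -> C -> R <- T <- S -> Q
  P5: G <- H -> T <- S -> Q
  P6: G <- H -> T -> R <- C -> Q
  P7: G <- H -> Q
The empty set is not sufficient: P2 (G <- H -> S -> Q) has no collider blocking it and no conditioned non-collider, so it is open.
Try {H}:
  P1: blocked at fork node H ∈ conditioning set.
  P2: blocked at fork node H ∈ conditioning set.
  P3: blocked at fork node H ∈ conditioning set.
  P4: blocked at fork node H ∈ conditioning set.
  P5: blocked at fork node H ∈ conditioning set.
  P6: blocked at fork node H ∈ conditioning set.
  P7: blocked at fork node H ∈ conditioning set.
{H} contains no descendant of G and blocks every backdoor path.
No other singleton works — e.g. {S} leaves P3 open — so {H} is the unique smallest valid adjustment set.

{H}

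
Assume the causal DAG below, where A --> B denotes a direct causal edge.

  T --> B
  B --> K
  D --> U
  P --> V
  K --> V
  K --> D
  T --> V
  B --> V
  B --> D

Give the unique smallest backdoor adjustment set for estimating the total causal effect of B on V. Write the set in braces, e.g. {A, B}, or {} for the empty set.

Variables eligible for adjustment (non-descendants of B, excluding B and V): {P, T}.
Backdoor paths from B to V:
  P1: B <- T -> V
The empty set is not sufficient: P1 (B <- T -> V) has no collider blocking it and no conditioned non-collider, so it is open.
Try {T}:
  P1: blocked at fork node T ∈ conditioning set.
{T} contains no descendant of B and blocks every backdoor path.
No other singleton works — e.g. {P} leaves P1 open — so {T} is the unique smallest valid adjustment set.

{T}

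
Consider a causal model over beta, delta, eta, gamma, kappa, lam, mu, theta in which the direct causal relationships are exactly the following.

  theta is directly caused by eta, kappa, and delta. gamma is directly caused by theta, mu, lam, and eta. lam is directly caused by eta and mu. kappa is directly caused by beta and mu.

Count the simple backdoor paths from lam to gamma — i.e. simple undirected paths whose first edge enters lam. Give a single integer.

A backdoor path from lam to gamma is any simple undirected path whose first edge points into lam (i.e. leaves lam via a parent).
Parents of lam: {eta, mu}.
Enumerating:
  P1: lam <- mu -> kappa -> theta <- eta -> gamma
  P2: lam <- mu -> kappa -> theta -> gamma
  P3: lam <- mu -> gamma
  P4: lam <- eta -> theta <- kappa <- mu -> gamma
  P5: lam <- eta -> theta -> gamma
  P6: lam <- eta -> gamma
That exhausts the simple backdoor paths. Count: 6.

6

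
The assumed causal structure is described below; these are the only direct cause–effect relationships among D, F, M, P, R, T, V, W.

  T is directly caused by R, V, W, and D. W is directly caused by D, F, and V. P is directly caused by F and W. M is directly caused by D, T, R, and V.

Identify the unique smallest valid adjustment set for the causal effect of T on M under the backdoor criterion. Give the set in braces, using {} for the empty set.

Variables eligible for adjustment (non-descendants of T, excluding T and M): {D, F, P, R, V, W}.
Backdoor paths from T to M:
  P1: T <- R -> M
  P2: T <- D -> W <- V -> M
  P3: T <- D -> M
  P4: T <- V -> W <- D -> M
  P5: T <- V -> M
  P6: T <- W <- D -> M
  P7: T <- W <- V -> M
The empty set is not sufficient: P1 (T <- R -> M) has no collider blocking it and no conditioned non-collider, so it is open.
Try {D, R, V}:
  P1: blocked at fork node R ∈ conditioning set.
  P2: blocked at fork node D ∈ conditioning set.
  P3: blocked at fork node D ∈ conditioning set.
  P4: blocked at fork node V ∈ conditioning set.
  P5: blocked at fork node V ∈ conditioning set.
  P6: blocked at fork node D ∈ conditioning set.
  P7: blocked at fork node V ∈ conditioning set.
{D, R, V} contains no descendant of T and blocks every backdoor path.
Every element of {D, R, V} is needed (dropping D leaves P3 open; dropping R leaves P1 open; dropping V leaves P5 open), so no proper subset is valid.
Among all size-3 subsets of the eligible variables, only {D, R, V} blocks every backdoor path, so it is the unique smallest valid adjustment set.

{D, R, V}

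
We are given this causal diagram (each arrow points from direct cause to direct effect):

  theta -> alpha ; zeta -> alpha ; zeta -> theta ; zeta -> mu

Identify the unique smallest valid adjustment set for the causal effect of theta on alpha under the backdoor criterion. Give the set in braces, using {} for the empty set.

Variables eligible for adjustment (non-descendants of theta, excluding theta and alpha): {mu, zeta}.
Backdoor paths from theta to alpha:
  P1: theta <- zeta -> alpha
The empty set is not sufficient: P1 (theta <- zeta -> alpha) has no collider blocking it and no conditioned non-collider, so it is open.
Try {zeta}:
  P1: blocked at fork node zeta ∈ conditioning set.
{zeta} contains no descendant of theta and blocks every backdoor path.
No other singleton works — e.g. {mu} leaves P1 open — so {zeta} is the unique smallest valid adjustment set.

{zeta}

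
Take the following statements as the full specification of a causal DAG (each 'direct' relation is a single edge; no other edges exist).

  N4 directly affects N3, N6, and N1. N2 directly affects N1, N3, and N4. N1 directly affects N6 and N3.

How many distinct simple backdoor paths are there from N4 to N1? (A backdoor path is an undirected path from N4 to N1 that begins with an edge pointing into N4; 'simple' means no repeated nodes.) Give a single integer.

2

A backdoor path from N4 to N1 is any simple undirected path whose first edge points into N4 (i.e. leaves N4 via a parent).
Parents of N4: {N2}.
Enumerating:
  P1: N4 <- N2 -> N1
  P2: N4 <- N2 -> N3 <- N1
That exhausts the simple backdoor paths. Count: 2.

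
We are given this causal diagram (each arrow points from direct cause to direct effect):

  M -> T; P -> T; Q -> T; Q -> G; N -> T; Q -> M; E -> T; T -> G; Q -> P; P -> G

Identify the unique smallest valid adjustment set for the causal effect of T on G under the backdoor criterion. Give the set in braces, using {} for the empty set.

Variables eligible for adjustment (non-descendants of T, excluding T and G): {E, M, N, P, Q}.
Backdoor paths from T to G:
  P1: T <- Q -> P -> G
  P2: T <- Q -> G
  P3: T <- M <- Q -> P -> G
  P4: T <- M <- Q -> G
  P5: T <- P <- Q -> G
  P6: T <- P -> G
The empty set is not sufficient: P1 (T <- Q -> P -> G) has no collider blocking it and no conditioned non-collider, so it is open.
Try {P, Q}:
  P1: blocked at fork node Q ∈ conditioning set.
  P2: blocked at fork node Q ∈ conditioning set.
  P3: blocked at fork node Q ∈ conditioning set.
  P4: blocked at fork node Q ∈ conditioning set.
  P5: blocked at chain node P ∈ conditioning set.
  P6: blocked at fork node P ∈ conditioning set.
{P, Q} contains no descendant of T and blocks every backdoor path.
Every element of {P, Q} is needed (dropping P leaves P6 open; dropping Q leaves P2 open), so no proper subset is valid.
Among all size-2 subsets of the eligible variables, only {P, Q} blocks every backdoor path, so it is the unique smallest valid adjustment set.

{P, Q}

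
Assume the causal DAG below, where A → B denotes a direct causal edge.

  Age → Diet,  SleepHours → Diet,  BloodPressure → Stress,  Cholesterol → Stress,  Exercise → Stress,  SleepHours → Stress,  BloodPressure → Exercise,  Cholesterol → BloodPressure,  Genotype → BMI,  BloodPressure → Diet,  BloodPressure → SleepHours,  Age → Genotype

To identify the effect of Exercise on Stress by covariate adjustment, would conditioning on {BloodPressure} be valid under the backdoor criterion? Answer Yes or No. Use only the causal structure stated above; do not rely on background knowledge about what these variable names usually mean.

Backdoor paths from Exercise to Stress (paths whose first edge points into Exercise):
  P1: Exercise <- BloodPressure <- Cholesterol -> Stress
  P2: Exercise <- BloodPressure -> SleepHours -> Stress
  P3: Exercise <- BloodPressure -> Diet <- SleepHours -> Stress
  P4: Exercise <- BloodPressure -> Stress
Condition 1 (no descendant of Exercise in the set): holds — descendants of Exercise are {Stress}; none are in {BloodPressure}.
Condition 2 (every backdoor path blocked by {BloodPressure}):
  P1: blocked at chain node BloodPressure ∈ conditioning set.
  P2: blocked at fork node BloodPressure ∈ conditioning set.
  P3: blocked at fork node BloodPressure ∈ conditioning set.
  P4: blocked at fork node BloodPressure ∈ conditioning set.
{BloodPressure} satisfies the backdoor criterion.

Yes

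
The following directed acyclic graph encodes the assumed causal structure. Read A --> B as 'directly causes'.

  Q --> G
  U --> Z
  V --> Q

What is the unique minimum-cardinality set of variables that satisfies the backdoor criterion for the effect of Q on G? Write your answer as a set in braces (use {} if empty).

Variables eligible for adjustment (non-descendants of Q, excluding Q and G): {U, V, Z}.
Backdoor paths from Q to G:
  (none)
With no backdoor paths the empty set already satisfies the criterion, and it is trivially minimal.

{}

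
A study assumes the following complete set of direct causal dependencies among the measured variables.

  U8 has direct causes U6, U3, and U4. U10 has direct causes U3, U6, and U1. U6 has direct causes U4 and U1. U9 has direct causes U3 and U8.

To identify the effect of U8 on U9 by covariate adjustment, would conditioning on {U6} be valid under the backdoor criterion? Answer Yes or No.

Backdoor paths from U8 to U9 (paths whose first edge points into U8):
  P1: U8 <- U3 -> U9
  P2: U8 <- U4 -> U6 <- U1 -> U10 <- U3 -> U9
  P3: U8 <- U4 -> U6 -> U10 <- U3 -> U9
  P4: U8 <- U6 <- U1 -> U10 <- U3 -> U9
  P5: U8 <- U6 -> U10 <- U3 -> U9
Condition 1 (no descendant of U8 in the set): holds — descendants of U8 are {U9}; none are in {U6}.
Condition 2 (every backdoor path blocked by {U6}):
  P1: open — no interior node is in the conditioning set.
  P2: blocked at collider U10 (neither it nor any descendant is in the conditioning set).
  P3: blocked at chain node U6 ∈ conditioning set.
  P4: blocked at chain node U6 ∈ conditioning set.
  P5: blocked at fork node U6 ∈ conditioning set.
{U6} does not satisfy the backdoor criterion.

No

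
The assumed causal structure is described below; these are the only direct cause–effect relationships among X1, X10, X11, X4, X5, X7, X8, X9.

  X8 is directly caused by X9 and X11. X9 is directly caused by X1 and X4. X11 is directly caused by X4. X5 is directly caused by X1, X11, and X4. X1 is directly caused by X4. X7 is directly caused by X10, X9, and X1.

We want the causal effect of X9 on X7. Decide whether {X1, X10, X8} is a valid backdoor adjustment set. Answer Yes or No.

No

Backdoor paths from X9 to X7 (paths whose first edge points into X9):
  P1: X9 <- X4 -> X11 -> X5 <- X1 -> X7
  P2: X9 <- X4 -> X1 -> X7
  P3: X9 <- X4 -> X5 <- X1 -> X7
  P4: X9 <- X1 -> X7
Condition 1 (no descendant of X9 in the set): FAILS — X8 is a descendant of X9.
Condition 2 (every backdoor path blocked by {X1, X10, X8}):
  P1: blocked at collider X5 (neither it nor any descendant is in the conditioning set).
  P2: blocked at chain node X1 ∈ conditioning set.
  P3: blocked at collider X5 (neither it nor any descendant is in the conditioning set).
  P4: blocked at fork node X1 ∈ conditioning set.
{X1, X10, X8} does not satisfy the backdoor criterion.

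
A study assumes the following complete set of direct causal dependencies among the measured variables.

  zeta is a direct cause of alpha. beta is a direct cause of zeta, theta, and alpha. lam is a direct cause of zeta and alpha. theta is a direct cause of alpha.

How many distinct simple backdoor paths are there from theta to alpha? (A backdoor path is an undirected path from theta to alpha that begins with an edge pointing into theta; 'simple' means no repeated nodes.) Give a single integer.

3

A backdoor path from theta to alpha is any simple undirected path whose first edge points into theta (i.e. leaves theta via a parent).
Parents of theta: {beta}.
Enumerating:
  P1: theta <- beta -> zeta <- lam -> alpha
  P2: theta <- beta -> zeta -> alpha
  P3: theta <- beta -> alpha
That exhausts the simple backdoor paths. Count: 3.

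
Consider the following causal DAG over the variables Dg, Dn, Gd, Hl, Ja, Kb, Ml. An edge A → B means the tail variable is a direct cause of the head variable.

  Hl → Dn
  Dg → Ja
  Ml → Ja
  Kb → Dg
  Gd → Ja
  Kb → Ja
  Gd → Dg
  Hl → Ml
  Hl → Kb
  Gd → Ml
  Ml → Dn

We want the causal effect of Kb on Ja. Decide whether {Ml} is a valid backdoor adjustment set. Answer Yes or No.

No

Backdoor paths from Kb to Ja (paths whose first edge points into Kb):
  P1: Kb <- Hl -> Ml <- Gd -> Dg -> Ja
  P2: Kb <- Hl -> Ml <- Gd -> Ja
  P3: Kb <- Hl -> Ml -> Ja
  P4: Kb <- Hl -> Dn <- Ml <- Gd -> Dg -> Ja
  P5: Kb <- Hl -> Dn <- Ml <- Gd -> Ja
  P6: Kb <- Hl -> Dn <- Ml -> Ja
Condition 1 (no descendant of Kb in the set): holds — descendants of Kb are {Dg, Ja}; none are in {Ml}.
Condition 2 (every backdoor path blocked by {Ml}):
  P1: open — collider(s) Ml are conditioned on (or have a conditioned descendant) and no non-collider on the path is in the set.
  P2: open — collider(s) Ml are conditioned on (or have a conditioned descendant) and no non-collider on the path is in the set.
  P3: blocked at chain node Ml ∈ conditioning set.
  P4: blocked at collider Dn (neither it nor any descendant is in the conditioning set).
  P5: blocked at collider Dn (neither it nor any descendant is in the conditioning set).
  P6: blocked at collider Dn (neither it nor any descendant is in the conditioning set).
{Ml} does not satisfy the backdoor criterion.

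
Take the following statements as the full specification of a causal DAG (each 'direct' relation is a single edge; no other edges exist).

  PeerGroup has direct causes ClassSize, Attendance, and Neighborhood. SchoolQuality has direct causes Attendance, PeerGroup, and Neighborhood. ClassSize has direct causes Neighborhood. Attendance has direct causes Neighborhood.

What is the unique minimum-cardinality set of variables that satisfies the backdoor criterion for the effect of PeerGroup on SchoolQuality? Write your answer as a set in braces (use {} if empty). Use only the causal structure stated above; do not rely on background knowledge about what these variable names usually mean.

{Attendance, Neighborhood}

Variables eligible for adjustment (non-descendants of PeerGroup, excluding PeerGroup and SchoolQuality): {Attendance, ClassSize, Neighborhood}.
Backdoor paths from PeerGroup to SchoolQuality:
  P1: PeerGroup <- Neighborhood -> Attendance -> SchoolQuality
  P2: PeerGroup <- Neighborhood -> SchoolQuality
  P3: PeerGroup <- ClassSize <- Neighborhood -> Attendance -> SchoolQuality
  P4: PeerGroup <- ClassSize <- Neighborhood -> SchoolQuality
  P5: PeerGroup <- Attendance <- Neighborhood -> SchoolQuality
  P6: PeerGroup <- Attendance -> SchoolQuality
The empty set is not sufficient: P1 (PeerGroup <- Neighborhood -> Attendance -> SchoolQuality) has no collider blocking it and no conditioned non-collider, so it is open.
Try {Attendance, Neighborhood}:
  P1: blocked at fork node Neighborhood ∈ conditioning set.
  P2: blocked at fork node Neighborhood ∈ conditioning set.
  P3: blocked at fork node Neighborhood ∈ conditioning set.
  P4: blocked at fork node Neighborhood ∈ conditioning set.
  P5: blocked at chain node Attendance ∈ conditioning set.
  P6: blocked at fork node Attendance ∈ conditioning set.
{Attendance, Neighborhood} contains no descendant of PeerGroup and blocks every backdoor path.
Every element of {Attendance, Neighborhood} is needed (dropping Attendance leaves P6 open; dropping Neighborhood leaves P2 open), so no proper subset is valid.
Among all size-2 subsets of the eligible variables, only {Attendance, Neighborhood} blocks every backdoor path, so it is the unique smallest valid adjustment set.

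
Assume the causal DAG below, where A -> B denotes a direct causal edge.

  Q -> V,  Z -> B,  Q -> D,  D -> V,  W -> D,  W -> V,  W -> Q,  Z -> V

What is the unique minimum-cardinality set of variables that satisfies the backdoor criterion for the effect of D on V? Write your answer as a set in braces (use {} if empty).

Variables eligible for adjustment (non-descendants of D, excluding D and V): {B, Q, W, Z}.
Backdoor paths from D to V:
  P1: D <- W -> Q -> V
  P2: D <- W -> V
  P3: D <- Q <- W -> V
  P4: D <- Q -> V
The empty set is not sufficient: P1 (D <- W -> Q -> V) has no collider blocking it and no conditioned non-collider, so it is open.
Try {Q, W}:
  P1: blocked at fork node W ∈ conditioning set.
  P2: blocked at fork node W ∈ conditioning set.
  P3: blocked at chain node Q ∈ conditioning set.
  P4: blocked at fork node Q ∈ conditioning set.
{Q, W} contains no descendant of D and blocks every backdoor path.
Every element of {Q, W} is needed (dropping Q leaves P4 open; dropping W leaves P2 open), so no proper subset is valid.
Among all size-2 subsets of the eligible variables, only {Q, W} blocks every backdoor path, so it is the unique smallest valid adjustment set.

{Q, W}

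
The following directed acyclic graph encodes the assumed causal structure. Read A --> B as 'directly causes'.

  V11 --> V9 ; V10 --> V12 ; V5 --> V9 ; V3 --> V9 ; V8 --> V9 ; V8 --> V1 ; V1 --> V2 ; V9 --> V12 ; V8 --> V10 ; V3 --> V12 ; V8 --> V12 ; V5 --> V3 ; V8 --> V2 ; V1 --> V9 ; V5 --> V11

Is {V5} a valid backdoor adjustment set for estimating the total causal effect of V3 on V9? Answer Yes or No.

Backdoor paths from V3 to V9 (paths whose first edge points into V3):
  P1: V3 <- V5 -> V11 -> V9
  P2: V3 <- V5 -> V9
Condition 1 (no descendant of V3 in the set): holds — descendants of V3 are {V12, V9}; none are in {V5}.
Condition 2 (every backdoor path blocked by {V5}):
  P1: blocked at fork node V5 ∈ conditioning set.
  P2: blocked at fork node V5 ∈ conditioning set.
{V5} satisfies the backdoor criterion.

Yes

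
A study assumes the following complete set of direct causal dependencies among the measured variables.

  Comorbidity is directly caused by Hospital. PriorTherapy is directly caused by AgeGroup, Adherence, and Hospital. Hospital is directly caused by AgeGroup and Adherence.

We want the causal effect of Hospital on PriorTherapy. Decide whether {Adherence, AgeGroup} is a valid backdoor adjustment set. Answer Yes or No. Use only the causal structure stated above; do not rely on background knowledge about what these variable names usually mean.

Yes

Backdoor paths from Hospital to PriorTherapy (paths whose first edge points into Hospital):
  P1: Hospital <- AgeGroup -> PriorTherapy
  P2: Hospital <- Adherence -> PriorTherapy
Condition 1 (no descendant of Hospital in the set): holds — descendants of Hospital are {Comorbidity, PriorTherapy}; none are in {Adherence, AgeGroup}.
Condition 2 (every backdoor path blocked by {Adherence, AgeGroup}):
  P1: blocked at fork node AgeGroup ∈ conditioning set.
  P2: blocked at fork node Adherence ∈ conditioning set.
{Adherence, AgeGroup} satisfies the backdoor criterion.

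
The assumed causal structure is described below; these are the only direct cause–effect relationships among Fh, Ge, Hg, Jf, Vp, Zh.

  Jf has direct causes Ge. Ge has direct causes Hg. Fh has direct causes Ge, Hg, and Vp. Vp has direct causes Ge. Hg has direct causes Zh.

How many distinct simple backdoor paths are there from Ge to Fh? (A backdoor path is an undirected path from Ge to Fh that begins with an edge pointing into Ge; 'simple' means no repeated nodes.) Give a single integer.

A backdoor path from Ge to Fh is any simple undirected path whose first edge points into Ge (i.e. leaves Ge via a parent).
Parents of Ge: {Hg}.
Enumerating:
  P1: Ge <- Hg -> Fh
That exhausts the simple backdoor paths. Count: 1.

1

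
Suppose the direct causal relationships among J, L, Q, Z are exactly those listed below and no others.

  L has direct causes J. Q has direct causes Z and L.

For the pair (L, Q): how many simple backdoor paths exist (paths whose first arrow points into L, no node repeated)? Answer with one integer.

A backdoor path from L to Q is any simple undirected path whose first edge points into L (i.e. leaves L via a parent).
Parents of L: {J}.
No simple path from any parent of L reaches Q without revisiting L, so there are no backdoor paths.

0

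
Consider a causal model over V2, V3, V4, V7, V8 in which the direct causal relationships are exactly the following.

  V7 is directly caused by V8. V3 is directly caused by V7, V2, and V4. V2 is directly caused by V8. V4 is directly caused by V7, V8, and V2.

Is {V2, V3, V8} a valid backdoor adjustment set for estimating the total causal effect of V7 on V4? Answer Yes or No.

No

Backdoor paths from V7 to V4 (paths whose first edge points into V7):
  P1: V7 <- V8 -> V2 -> V4
  P2: V7 <- V8 -> V2 -> V3 <- V4
  P3: V7 <- V8 -> V4
Condition 1 (no descendant of V7 in the set): FAILS — V3 is a descendant of V7.
Condition 2 (every backdoor path blocked by {V2, V3, V8}):
  P1: blocked at fork node V8 ∈ conditioning set.
  P2: blocked at fork node V8 ∈ conditioning set.
  P3: blocked at fork node V8 ∈ conditioning set.
{V2, V3, V8} does not satisfy the backdoor criterion.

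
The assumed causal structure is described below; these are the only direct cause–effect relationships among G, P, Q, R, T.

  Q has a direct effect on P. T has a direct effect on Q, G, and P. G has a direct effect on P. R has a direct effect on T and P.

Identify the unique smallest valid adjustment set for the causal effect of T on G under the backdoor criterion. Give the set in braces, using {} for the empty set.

Variables eligible for adjustment (non-descendants of T, excluding T and G): {R}.
Backdoor paths from T to G:
  P1: T <- R -> P <- G
Each backdoor path contains an unconditioned collider, so every path is already blocked with the empty conditioning set:
  P1: blocked at collider P (neither it nor any descendant is in the conditioning set).
The empty set is therefore the unique smallest valid set.

{}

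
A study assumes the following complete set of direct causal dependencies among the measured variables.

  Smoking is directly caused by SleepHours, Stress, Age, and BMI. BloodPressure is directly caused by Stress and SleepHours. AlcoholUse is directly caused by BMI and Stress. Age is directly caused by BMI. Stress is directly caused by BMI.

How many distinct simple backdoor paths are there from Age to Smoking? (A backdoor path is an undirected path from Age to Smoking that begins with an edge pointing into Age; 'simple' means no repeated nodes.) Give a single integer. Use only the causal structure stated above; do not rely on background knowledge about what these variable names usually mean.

5

A backdoor path from Age to Smoking is any simple undirected path whose first edge points into Age (i.e. leaves Age via a parent).
Parents of Age: {BMI}.
Enumerating:
  P1: Age <- BMI -> Stress -> Smoking
  P2: Age <- BMI -> Stress -> BloodPressure <- SleepHours -> Smoking
  P3: Age <- BMI -> AlcoholUse <- Stress -> Smoking
  P4: Age <- BMI -> AlcoholUse <- Stress -> BloodPressure <- SleepHours -> Smoking
  P5: Age <- BMI -> Smoking
That exhausts the simple backdoor paths. Count: 5.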